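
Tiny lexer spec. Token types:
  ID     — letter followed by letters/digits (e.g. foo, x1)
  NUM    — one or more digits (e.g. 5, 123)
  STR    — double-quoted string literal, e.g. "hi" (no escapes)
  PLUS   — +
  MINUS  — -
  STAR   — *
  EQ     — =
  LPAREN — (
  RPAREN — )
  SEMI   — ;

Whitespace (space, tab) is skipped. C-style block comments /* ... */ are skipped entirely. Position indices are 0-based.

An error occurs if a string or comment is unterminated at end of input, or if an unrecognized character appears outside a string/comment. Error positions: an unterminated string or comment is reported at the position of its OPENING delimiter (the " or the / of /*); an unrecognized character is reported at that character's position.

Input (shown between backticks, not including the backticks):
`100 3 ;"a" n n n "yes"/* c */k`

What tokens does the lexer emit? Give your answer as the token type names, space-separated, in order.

Answer: NUM NUM SEMI STR ID ID ID STR ID

Derivation:
pos=0: emit NUM '100' (now at pos=3)
pos=4: emit NUM '3' (now at pos=5)
pos=6: emit SEMI ';'
pos=7: enter STRING mode
pos=7: emit STR "a" (now at pos=10)
pos=11: emit ID 'n' (now at pos=12)
pos=13: emit ID 'n' (now at pos=14)
pos=15: emit ID 'n' (now at pos=16)
pos=17: enter STRING mode
pos=17: emit STR "yes" (now at pos=22)
pos=22: enter COMMENT mode (saw '/*')
exit COMMENT mode (now at pos=29)
pos=29: emit ID 'k' (now at pos=30)
DONE. 9 tokens: [NUM, NUM, SEMI, STR, ID, ID, ID, STR, ID]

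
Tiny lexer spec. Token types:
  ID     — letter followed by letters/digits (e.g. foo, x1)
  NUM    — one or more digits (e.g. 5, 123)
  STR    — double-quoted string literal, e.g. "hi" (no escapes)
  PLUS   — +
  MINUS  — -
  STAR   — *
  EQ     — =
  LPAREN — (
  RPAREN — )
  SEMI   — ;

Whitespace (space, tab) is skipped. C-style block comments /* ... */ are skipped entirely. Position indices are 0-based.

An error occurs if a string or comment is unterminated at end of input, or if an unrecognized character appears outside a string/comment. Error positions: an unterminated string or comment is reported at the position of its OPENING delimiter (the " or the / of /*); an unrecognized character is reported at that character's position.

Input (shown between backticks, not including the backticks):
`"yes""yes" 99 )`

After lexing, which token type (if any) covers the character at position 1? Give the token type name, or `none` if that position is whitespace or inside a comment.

pos=0: enter STRING mode
pos=0: emit STR "yes" (now at pos=5)
pos=5: enter STRING mode
pos=5: emit STR "yes" (now at pos=10)
pos=11: emit NUM '99' (now at pos=13)
pos=14: emit RPAREN ')'
DONE. 4 tokens: [STR, STR, NUM, RPAREN]
Position 1: char is 'y' -> STR

Answer: STR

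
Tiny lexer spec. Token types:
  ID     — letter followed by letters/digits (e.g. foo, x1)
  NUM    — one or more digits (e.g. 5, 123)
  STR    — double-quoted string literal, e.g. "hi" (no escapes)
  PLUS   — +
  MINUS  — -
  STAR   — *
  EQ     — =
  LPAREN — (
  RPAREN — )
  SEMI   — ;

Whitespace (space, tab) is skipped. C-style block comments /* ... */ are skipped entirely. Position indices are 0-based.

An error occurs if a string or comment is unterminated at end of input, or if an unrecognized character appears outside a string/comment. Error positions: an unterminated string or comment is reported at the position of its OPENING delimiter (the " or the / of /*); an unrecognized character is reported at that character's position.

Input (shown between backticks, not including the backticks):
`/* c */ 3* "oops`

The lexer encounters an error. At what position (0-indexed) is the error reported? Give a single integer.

pos=0: enter COMMENT mode (saw '/*')
exit COMMENT mode (now at pos=7)
pos=8: emit NUM '3' (now at pos=9)
pos=9: emit STAR '*'
pos=11: enter STRING mode
pos=11: ERROR — unterminated string

Answer: 11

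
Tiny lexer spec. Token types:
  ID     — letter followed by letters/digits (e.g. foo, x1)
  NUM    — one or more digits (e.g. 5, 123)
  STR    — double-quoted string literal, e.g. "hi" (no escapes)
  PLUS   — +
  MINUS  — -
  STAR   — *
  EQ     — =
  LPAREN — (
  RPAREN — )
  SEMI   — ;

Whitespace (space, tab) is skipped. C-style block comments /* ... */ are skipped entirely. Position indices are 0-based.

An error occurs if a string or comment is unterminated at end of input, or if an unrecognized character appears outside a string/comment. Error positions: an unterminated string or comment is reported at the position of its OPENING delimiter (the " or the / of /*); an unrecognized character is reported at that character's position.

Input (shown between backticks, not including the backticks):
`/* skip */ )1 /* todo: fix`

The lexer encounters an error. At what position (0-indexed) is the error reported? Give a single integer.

Answer: 14

Derivation:
pos=0: enter COMMENT mode (saw '/*')
exit COMMENT mode (now at pos=10)
pos=11: emit RPAREN ')'
pos=12: emit NUM '1' (now at pos=13)
pos=14: enter COMMENT mode (saw '/*')
pos=14: ERROR — unterminated comment (reached EOF)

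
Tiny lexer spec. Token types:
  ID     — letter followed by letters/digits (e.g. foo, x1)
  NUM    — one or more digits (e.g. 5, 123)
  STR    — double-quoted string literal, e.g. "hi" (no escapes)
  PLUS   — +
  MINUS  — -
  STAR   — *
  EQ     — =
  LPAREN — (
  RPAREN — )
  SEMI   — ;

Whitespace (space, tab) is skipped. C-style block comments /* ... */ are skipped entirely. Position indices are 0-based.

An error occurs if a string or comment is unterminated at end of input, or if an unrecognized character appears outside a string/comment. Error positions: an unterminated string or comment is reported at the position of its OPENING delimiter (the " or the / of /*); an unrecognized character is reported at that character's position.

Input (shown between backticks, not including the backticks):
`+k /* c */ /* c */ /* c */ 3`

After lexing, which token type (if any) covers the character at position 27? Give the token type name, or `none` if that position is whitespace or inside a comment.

pos=0: emit PLUS '+'
pos=1: emit ID 'k' (now at pos=2)
pos=3: enter COMMENT mode (saw '/*')
exit COMMENT mode (now at pos=10)
pos=11: enter COMMENT mode (saw '/*')
exit COMMENT mode (now at pos=18)
pos=19: enter COMMENT mode (saw '/*')
exit COMMENT mode (now at pos=26)
pos=27: emit NUM '3' (now at pos=28)
DONE. 3 tokens: [PLUS, ID, NUM]
Position 27: char is '3' -> NUM

Answer: NUM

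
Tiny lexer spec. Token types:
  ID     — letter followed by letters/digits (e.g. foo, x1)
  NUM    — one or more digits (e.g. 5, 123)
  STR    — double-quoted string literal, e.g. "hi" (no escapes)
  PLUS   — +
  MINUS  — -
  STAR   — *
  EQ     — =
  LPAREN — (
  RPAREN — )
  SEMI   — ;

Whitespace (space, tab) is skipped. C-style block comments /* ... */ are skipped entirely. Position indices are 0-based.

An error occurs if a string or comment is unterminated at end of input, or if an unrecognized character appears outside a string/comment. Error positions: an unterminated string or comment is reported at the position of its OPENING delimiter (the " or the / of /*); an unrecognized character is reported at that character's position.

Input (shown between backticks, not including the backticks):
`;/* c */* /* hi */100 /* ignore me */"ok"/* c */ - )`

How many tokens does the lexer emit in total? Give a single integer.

Answer: 6

Derivation:
pos=0: emit SEMI ';'
pos=1: enter COMMENT mode (saw '/*')
exit COMMENT mode (now at pos=8)
pos=8: emit STAR '*'
pos=10: enter COMMENT mode (saw '/*')
exit COMMENT mode (now at pos=18)
pos=18: emit NUM '100' (now at pos=21)
pos=22: enter COMMENT mode (saw '/*')
exit COMMENT mode (now at pos=37)
pos=37: enter STRING mode
pos=37: emit STR "ok" (now at pos=41)
pos=41: enter COMMENT mode (saw '/*')
exit COMMENT mode (now at pos=48)
pos=49: emit MINUS '-'
pos=51: emit RPAREN ')'
DONE. 6 tokens: [SEMI, STAR, NUM, STR, MINUS, RPAREN]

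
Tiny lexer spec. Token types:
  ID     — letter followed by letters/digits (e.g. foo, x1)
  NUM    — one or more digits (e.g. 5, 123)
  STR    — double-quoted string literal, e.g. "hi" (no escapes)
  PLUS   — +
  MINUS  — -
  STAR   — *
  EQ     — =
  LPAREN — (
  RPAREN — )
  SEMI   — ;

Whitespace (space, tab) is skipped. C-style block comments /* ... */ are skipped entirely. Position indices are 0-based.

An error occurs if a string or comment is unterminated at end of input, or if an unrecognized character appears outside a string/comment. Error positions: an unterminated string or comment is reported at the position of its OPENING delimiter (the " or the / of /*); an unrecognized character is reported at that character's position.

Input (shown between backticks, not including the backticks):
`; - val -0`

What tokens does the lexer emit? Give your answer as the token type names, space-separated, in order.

pos=0: emit SEMI ';'
pos=2: emit MINUS '-'
pos=4: emit ID 'val' (now at pos=7)
pos=8: emit MINUS '-'
pos=9: emit NUM '0' (now at pos=10)
DONE. 5 tokens: [SEMI, MINUS, ID, MINUS, NUM]

Answer: SEMI MINUS ID MINUS NUM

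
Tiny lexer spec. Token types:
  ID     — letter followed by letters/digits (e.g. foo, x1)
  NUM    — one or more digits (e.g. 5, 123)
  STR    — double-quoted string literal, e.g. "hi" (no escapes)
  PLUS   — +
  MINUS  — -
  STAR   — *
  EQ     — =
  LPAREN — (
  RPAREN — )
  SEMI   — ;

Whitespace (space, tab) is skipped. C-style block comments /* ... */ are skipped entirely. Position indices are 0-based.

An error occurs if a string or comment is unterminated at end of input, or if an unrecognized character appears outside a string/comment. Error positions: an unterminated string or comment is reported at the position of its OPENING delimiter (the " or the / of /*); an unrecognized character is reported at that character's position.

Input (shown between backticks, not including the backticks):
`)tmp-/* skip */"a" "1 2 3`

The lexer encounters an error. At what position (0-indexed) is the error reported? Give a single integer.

Answer: 19

Derivation:
pos=0: emit RPAREN ')'
pos=1: emit ID 'tmp' (now at pos=4)
pos=4: emit MINUS '-'
pos=5: enter COMMENT mode (saw '/*')
exit COMMENT mode (now at pos=15)
pos=15: enter STRING mode
pos=15: emit STR "a" (now at pos=18)
pos=19: enter STRING mode
pos=19: ERROR — unterminated string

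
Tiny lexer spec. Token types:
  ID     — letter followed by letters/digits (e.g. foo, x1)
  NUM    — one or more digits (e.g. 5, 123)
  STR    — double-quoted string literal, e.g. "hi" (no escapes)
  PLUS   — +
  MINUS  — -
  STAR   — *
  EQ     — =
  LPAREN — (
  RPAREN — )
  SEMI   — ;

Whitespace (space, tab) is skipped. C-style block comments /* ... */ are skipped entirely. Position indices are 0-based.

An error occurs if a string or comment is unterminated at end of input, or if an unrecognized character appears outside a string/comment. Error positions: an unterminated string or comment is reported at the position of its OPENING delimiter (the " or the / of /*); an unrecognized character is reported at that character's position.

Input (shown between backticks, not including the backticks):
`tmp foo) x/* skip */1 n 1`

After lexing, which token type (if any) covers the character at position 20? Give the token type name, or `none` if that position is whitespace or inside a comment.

pos=0: emit ID 'tmp' (now at pos=3)
pos=4: emit ID 'foo' (now at pos=7)
pos=7: emit RPAREN ')'
pos=9: emit ID 'x' (now at pos=10)
pos=10: enter COMMENT mode (saw '/*')
exit COMMENT mode (now at pos=20)
pos=20: emit NUM '1' (now at pos=21)
pos=22: emit ID 'n' (now at pos=23)
pos=24: emit NUM '1' (now at pos=25)
DONE. 7 tokens: [ID, ID, RPAREN, ID, NUM, ID, NUM]
Position 20: char is '1' -> NUM

Answer: NUM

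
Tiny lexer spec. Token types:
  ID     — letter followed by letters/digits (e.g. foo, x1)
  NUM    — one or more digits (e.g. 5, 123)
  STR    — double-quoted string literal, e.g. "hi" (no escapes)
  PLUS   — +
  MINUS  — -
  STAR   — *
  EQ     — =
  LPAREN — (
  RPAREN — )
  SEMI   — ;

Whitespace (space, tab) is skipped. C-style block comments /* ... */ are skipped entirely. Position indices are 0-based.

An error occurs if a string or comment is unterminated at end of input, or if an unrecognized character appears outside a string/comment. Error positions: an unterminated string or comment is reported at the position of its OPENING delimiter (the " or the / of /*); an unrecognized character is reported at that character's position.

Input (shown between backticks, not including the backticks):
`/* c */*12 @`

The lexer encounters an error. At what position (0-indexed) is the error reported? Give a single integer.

Answer: 11

Derivation:
pos=0: enter COMMENT mode (saw '/*')
exit COMMENT mode (now at pos=7)
pos=7: emit STAR '*'
pos=8: emit NUM '12' (now at pos=10)
pos=11: ERROR — unrecognized char '@'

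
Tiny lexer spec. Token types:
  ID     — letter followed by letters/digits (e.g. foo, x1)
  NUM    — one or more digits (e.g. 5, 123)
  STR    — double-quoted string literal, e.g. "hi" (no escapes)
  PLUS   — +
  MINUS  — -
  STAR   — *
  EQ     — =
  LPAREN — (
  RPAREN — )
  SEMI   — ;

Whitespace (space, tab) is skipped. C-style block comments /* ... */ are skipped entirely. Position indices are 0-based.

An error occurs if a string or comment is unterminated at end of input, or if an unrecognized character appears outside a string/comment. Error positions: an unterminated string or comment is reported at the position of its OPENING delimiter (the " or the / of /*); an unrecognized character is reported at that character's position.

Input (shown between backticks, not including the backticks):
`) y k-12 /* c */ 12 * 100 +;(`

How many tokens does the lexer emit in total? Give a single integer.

Answer: 11

Derivation:
pos=0: emit RPAREN ')'
pos=2: emit ID 'y' (now at pos=3)
pos=4: emit ID 'k' (now at pos=5)
pos=5: emit MINUS '-'
pos=6: emit NUM '12' (now at pos=8)
pos=9: enter COMMENT mode (saw '/*')
exit COMMENT mode (now at pos=16)
pos=17: emit NUM '12' (now at pos=19)
pos=20: emit STAR '*'
pos=22: emit NUM '100' (now at pos=25)
pos=26: emit PLUS '+'
pos=27: emit SEMI ';'
pos=28: emit LPAREN '('
DONE. 11 tokens: [RPAREN, ID, ID, MINUS, NUM, NUM, STAR, NUM, PLUS, SEMI, LPAREN]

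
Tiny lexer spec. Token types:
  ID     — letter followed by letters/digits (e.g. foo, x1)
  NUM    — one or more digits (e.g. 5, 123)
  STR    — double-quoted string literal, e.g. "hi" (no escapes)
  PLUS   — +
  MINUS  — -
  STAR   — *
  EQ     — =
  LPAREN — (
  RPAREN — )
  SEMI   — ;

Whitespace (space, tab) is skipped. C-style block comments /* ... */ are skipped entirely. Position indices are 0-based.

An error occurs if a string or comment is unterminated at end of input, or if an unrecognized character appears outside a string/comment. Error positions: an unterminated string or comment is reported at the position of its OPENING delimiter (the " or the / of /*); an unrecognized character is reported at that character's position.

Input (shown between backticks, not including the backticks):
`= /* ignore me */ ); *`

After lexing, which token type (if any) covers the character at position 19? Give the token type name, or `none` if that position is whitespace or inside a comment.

Answer: SEMI

Derivation:
pos=0: emit EQ '='
pos=2: enter COMMENT mode (saw '/*')
exit COMMENT mode (now at pos=17)
pos=18: emit RPAREN ')'
pos=19: emit SEMI ';'
pos=21: emit STAR '*'
DONE. 4 tokens: [EQ, RPAREN, SEMI, STAR]
Position 19: char is ';' -> SEMI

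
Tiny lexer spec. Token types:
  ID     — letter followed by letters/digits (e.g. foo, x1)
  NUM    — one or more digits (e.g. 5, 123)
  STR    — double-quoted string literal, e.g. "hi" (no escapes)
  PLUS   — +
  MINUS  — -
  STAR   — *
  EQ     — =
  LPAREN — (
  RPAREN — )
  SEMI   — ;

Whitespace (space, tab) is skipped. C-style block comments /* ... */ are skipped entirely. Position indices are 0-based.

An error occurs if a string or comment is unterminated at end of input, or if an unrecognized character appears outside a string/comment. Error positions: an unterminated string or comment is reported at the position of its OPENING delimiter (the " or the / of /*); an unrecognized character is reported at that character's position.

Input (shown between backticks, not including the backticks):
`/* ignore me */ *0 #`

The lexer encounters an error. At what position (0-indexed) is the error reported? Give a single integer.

Answer: 19

Derivation:
pos=0: enter COMMENT mode (saw '/*')
exit COMMENT mode (now at pos=15)
pos=16: emit STAR '*'
pos=17: emit NUM '0' (now at pos=18)
pos=19: ERROR — unrecognized char '#'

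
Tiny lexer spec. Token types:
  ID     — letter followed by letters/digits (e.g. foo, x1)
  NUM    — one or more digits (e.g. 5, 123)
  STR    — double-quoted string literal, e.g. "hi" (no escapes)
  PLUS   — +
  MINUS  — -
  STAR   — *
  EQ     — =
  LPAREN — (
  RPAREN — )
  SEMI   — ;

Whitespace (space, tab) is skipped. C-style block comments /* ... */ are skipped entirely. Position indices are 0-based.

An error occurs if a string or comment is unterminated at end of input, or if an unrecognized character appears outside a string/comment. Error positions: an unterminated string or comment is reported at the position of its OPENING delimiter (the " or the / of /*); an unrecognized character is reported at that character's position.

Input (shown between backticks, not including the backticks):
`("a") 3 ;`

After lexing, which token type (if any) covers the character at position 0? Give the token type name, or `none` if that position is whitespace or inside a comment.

Answer: LPAREN

Derivation:
pos=0: emit LPAREN '('
pos=1: enter STRING mode
pos=1: emit STR "a" (now at pos=4)
pos=4: emit RPAREN ')'
pos=6: emit NUM '3' (now at pos=7)
pos=8: emit SEMI ';'
DONE. 5 tokens: [LPAREN, STR, RPAREN, NUM, SEMI]
Position 0: char is '(' -> LPAREN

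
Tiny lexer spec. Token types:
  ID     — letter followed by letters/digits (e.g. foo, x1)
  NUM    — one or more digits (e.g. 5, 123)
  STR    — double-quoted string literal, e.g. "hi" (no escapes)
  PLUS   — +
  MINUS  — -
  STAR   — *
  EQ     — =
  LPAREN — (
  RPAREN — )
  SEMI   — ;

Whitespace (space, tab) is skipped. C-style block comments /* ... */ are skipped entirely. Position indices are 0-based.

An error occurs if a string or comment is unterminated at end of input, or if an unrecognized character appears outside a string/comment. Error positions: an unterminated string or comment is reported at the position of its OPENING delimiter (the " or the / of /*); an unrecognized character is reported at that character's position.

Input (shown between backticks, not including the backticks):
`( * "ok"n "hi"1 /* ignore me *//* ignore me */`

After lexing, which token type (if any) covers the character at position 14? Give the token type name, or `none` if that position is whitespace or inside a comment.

Answer: NUM

Derivation:
pos=0: emit LPAREN '('
pos=2: emit STAR '*'
pos=4: enter STRING mode
pos=4: emit STR "ok" (now at pos=8)
pos=8: emit ID 'n' (now at pos=9)
pos=10: enter STRING mode
pos=10: emit STR "hi" (now at pos=14)
pos=14: emit NUM '1' (now at pos=15)
pos=16: enter COMMENT mode (saw '/*')
exit COMMENT mode (now at pos=31)
pos=31: enter COMMENT mode (saw '/*')
exit COMMENT mode (now at pos=46)
DONE. 6 tokens: [LPAREN, STAR, STR, ID, STR, NUM]
Position 14: char is '1' -> NUM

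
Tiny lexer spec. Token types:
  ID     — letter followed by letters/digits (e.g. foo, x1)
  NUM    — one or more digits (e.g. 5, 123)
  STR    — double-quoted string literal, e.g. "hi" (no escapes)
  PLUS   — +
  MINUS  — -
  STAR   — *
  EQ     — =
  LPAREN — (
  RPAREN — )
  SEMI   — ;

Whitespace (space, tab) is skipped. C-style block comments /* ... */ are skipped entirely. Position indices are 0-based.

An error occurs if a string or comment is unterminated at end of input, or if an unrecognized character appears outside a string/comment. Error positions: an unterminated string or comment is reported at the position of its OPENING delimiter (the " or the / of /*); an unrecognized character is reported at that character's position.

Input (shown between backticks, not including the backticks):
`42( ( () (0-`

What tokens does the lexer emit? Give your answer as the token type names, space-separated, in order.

Answer: NUM LPAREN LPAREN LPAREN RPAREN LPAREN NUM MINUS

Derivation:
pos=0: emit NUM '42' (now at pos=2)
pos=2: emit LPAREN '('
pos=4: emit LPAREN '('
pos=6: emit LPAREN '('
pos=7: emit RPAREN ')'
pos=9: emit LPAREN '('
pos=10: emit NUM '0' (now at pos=11)
pos=11: emit MINUS '-'
DONE. 8 tokens: [NUM, LPAREN, LPAREN, LPAREN, RPAREN, LPAREN, NUM, MINUS]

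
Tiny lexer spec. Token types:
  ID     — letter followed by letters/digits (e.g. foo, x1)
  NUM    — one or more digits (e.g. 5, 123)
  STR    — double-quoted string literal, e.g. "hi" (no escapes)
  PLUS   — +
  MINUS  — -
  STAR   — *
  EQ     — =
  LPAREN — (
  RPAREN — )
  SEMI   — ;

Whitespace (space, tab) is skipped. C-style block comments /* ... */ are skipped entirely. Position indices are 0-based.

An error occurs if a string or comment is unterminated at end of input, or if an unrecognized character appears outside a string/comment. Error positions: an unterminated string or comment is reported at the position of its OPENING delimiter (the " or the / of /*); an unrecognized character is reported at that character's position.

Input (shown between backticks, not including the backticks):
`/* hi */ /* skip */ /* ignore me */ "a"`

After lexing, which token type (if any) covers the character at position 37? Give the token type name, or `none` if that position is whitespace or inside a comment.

Answer: STR

Derivation:
pos=0: enter COMMENT mode (saw '/*')
exit COMMENT mode (now at pos=8)
pos=9: enter COMMENT mode (saw '/*')
exit COMMENT mode (now at pos=19)
pos=20: enter COMMENT mode (saw '/*')
exit COMMENT mode (now at pos=35)
pos=36: enter STRING mode
pos=36: emit STR "a" (now at pos=39)
DONE. 1 tokens: [STR]
Position 37: char is 'a' -> STR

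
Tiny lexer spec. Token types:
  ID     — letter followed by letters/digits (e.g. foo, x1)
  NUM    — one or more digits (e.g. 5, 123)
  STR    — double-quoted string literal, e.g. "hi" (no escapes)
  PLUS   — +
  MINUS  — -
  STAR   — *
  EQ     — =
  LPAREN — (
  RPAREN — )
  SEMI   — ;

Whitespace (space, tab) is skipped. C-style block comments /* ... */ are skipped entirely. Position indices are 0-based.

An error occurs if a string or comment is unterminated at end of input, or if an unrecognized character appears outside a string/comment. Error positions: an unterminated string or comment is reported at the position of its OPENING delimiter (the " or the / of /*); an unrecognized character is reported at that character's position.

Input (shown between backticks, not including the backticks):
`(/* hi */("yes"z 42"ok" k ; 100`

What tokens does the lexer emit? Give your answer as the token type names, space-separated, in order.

pos=0: emit LPAREN '('
pos=1: enter COMMENT mode (saw '/*')
exit COMMENT mode (now at pos=9)
pos=9: emit LPAREN '('
pos=10: enter STRING mode
pos=10: emit STR "yes" (now at pos=15)
pos=15: emit ID 'z' (now at pos=16)
pos=17: emit NUM '42' (now at pos=19)
pos=19: enter STRING mode
pos=19: emit STR "ok" (now at pos=23)
pos=24: emit ID 'k' (now at pos=25)
pos=26: emit SEMI ';'
pos=28: emit NUM '100' (now at pos=31)
DONE. 9 tokens: [LPAREN, LPAREN, STR, ID, NUM, STR, ID, SEMI, NUM]

Answer: LPAREN LPAREN STR ID NUM STR ID SEMI NUM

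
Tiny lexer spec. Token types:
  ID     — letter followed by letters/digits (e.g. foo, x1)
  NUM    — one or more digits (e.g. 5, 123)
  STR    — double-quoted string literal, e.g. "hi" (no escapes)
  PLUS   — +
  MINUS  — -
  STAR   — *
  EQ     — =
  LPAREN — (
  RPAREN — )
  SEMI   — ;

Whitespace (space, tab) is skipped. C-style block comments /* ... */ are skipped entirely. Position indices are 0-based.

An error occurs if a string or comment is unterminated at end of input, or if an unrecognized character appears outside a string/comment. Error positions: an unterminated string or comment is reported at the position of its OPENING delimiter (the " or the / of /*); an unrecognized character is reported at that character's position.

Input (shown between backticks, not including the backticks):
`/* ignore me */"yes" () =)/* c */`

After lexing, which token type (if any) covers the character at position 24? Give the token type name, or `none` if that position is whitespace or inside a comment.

pos=0: enter COMMENT mode (saw '/*')
exit COMMENT mode (now at pos=15)
pos=15: enter STRING mode
pos=15: emit STR "yes" (now at pos=20)
pos=21: emit LPAREN '('
pos=22: emit RPAREN ')'
pos=24: emit EQ '='
pos=25: emit RPAREN ')'
pos=26: enter COMMENT mode (saw '/*')
exit COMMENT mode (now at pos=33)
DONE. 5 tokens: [STR, LPAREN, RPAREN, EQ, RPAREN]
Position 24: char is '=' -> EQ

Answer: EQ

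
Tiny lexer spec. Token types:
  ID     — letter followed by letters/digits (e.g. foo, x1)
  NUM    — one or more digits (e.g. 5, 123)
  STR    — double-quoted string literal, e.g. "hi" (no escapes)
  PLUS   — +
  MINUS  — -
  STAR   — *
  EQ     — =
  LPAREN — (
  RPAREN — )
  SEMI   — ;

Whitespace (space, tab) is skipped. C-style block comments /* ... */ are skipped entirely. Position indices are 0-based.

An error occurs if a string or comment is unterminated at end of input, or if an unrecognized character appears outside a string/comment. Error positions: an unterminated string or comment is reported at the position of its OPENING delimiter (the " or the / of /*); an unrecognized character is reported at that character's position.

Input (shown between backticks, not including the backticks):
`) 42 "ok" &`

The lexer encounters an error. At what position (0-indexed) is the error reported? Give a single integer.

pos=0: emit RPAREN ')'
pos=2: emit NUM '42' (now at pos=4)
pos=5: enter STRING mode
pos=5: emit STR "ok" (now at pos=9)
pos=10: ERROR — unrecognized char '&'

Answer: 10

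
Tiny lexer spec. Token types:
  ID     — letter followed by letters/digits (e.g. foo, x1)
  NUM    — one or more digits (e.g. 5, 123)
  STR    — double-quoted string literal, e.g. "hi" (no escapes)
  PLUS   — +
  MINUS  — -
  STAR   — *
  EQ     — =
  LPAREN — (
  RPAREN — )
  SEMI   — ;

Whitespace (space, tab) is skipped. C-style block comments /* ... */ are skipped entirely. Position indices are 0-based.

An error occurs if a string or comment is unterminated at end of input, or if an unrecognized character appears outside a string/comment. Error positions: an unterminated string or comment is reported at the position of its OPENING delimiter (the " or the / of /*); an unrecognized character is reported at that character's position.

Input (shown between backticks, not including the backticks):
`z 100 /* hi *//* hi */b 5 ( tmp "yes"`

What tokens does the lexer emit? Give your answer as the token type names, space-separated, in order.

pos=0: emit ID 'z' (now at pos=1)
pos=2: emit NUM '100' (now at pos=5)
pos=6: enter COMMENT mode (saw '/*')
exit COMMENT mode (now at pos=14)
pos=14: enter COMMENT mode (saw '/*')
exit COMMENT mode (now at pos=22)
pos=22: emit ID 'b' (now at pos=23)
pos=24: emit NUM '5' (now at pos=25)
pos=26: emit LPAREN '('
pos=28: emit ID 'tmp' (now at pos=31)
pos=32: enter STRING mode
pos=32: emit STR "yes" (now at pos=37)
DONE. 7 tokens: [ID, NUM, ID, NUM, LPAREN, ID, STR]

Answer: ID NUM ID NUM LPAREN ID STR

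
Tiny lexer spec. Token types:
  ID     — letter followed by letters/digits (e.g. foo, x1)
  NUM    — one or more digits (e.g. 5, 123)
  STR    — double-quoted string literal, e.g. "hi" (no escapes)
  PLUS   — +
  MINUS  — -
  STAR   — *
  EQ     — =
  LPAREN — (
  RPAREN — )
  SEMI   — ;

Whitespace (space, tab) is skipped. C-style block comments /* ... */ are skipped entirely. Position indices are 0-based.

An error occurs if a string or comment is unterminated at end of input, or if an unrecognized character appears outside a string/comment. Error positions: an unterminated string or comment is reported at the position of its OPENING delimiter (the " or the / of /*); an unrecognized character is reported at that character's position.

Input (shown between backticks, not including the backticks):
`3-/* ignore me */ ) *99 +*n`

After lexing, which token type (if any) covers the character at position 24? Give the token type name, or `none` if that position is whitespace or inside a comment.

Answer: PLUS

Derivation:
pos=0: emit NUM '3' (now at pos=1)
pos=1: emit MINUS '-'
pos=2: enter COMMENT mode (saw '/*')
exit COMMENT mode (now at pos=17)
pos=18: emit RPAREN ')'
pos=20: emit STAR '*'
pos=21: emit NUM '99' (now at pos=23)
pos=24: emit PLUS '+'
pos=25: emit STAR '*'
pos=26: emit ID 'n' (now at pos=27)
DONE. 8 tokens: [NUM, MINUS, RPAREN, STAR, NUM, PLUS, STAR, ID]
Position 24: char is '+' -> PLUS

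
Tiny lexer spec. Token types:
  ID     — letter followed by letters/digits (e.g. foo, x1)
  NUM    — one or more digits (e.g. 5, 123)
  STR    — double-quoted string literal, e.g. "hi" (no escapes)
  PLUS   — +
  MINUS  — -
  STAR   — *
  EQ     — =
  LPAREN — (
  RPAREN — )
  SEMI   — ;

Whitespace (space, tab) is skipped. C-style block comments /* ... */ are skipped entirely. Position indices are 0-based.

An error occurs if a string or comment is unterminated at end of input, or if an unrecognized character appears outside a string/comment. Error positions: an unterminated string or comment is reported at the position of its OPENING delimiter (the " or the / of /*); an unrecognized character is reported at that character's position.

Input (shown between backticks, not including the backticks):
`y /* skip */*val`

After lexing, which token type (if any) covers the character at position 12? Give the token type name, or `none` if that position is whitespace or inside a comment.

Answer: STAR

Derivation:
pos=0: emit ID 'y' (now at pos=1)
pos=2: enter COMMENT mode (saw '/*')
exit COMMENT mode (now at pos=12)
pos=12: emit STAR '*'
pos=13: emit ID 'val' (now at pos=16)
DONE. 3 tokens: [ID, STAR, ID]
Position 12: char is '*' -> STAR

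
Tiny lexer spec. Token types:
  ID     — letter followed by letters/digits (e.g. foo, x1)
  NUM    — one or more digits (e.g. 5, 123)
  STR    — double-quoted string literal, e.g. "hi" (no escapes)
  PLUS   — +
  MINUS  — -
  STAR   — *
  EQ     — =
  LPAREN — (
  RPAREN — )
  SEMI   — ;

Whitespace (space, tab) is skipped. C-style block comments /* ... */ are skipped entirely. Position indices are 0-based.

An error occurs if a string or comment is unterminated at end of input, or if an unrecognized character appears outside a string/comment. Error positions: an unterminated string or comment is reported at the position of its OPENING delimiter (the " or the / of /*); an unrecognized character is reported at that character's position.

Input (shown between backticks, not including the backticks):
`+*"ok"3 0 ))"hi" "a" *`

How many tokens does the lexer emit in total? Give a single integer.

pos=0: emit PLUS '+'
pos=1: emit STAR '*'
pos=2: enter STRING mode
pos=2: emit STR "ok" (now at pos=6)
pos=6: emit NUM '3' (now at pos=7)
pos=8: emit NUM '0' (now at pos=9)
pos=10: emit RPAREN ')'
pos=11: emit RPAREN ')'
pos=12: enter STRING mode
pos=12: emit STR "hi" (now at pos=16)
pos=17: enter STRING mode
pos=17: emit STR "a" (now at pos=20)
pos=21: emit STAR '*'
DONE. 10 tokens: [PLUS, STAR, STR, NUM, NUM, RPAREN, RPAREN, STR, STR, STAR]

Answer: 10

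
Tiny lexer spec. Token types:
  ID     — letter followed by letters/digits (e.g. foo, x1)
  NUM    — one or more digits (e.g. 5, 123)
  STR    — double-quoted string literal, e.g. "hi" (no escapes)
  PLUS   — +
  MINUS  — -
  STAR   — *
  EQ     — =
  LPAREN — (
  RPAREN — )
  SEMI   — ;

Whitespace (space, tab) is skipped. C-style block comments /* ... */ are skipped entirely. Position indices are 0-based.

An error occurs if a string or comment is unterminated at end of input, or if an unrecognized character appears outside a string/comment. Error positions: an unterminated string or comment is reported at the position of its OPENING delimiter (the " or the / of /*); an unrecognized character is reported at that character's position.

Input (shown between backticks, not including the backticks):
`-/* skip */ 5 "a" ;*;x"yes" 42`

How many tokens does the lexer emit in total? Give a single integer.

pos=0: emit MINUS '-'
pos=1: enter COMMENT mode (saw '/*')
exit COMMENT mode (now at pos=11)
pos=12: emit NUM '5' (now at pos=13)
pos=14: enter STRING mode
pos=14: emit STR "a" (now at pos=17)
pos=18: emit SEMI ';'
pos=19: emit STAR '*'
pos=20: emit SEMI ';'
pos=21: emit ID 'x' (now at pos=22)
pos=22: enter STRING mode
pos=22: emit STR "yes" (now at pos=27)
pos=28: emit NUM '42' (now at pos=30)
DONE. 9 tokens: [MINUS, NUM, STR, SEMI, STAR, SEMI, ID, STR, NUM]

Answer: 9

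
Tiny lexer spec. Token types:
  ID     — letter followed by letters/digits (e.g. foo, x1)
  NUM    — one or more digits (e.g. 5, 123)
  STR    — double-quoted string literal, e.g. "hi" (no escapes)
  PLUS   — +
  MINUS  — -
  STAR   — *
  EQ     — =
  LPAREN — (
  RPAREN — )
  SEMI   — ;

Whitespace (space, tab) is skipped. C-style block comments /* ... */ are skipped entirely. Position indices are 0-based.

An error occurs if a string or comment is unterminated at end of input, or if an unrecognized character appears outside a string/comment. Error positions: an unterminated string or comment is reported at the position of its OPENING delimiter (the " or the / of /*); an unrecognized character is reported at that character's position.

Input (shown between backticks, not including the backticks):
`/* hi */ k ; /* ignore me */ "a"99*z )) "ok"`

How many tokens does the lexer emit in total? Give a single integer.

Answer: 9

Derivation:
pos=0: enter COMMENT mode (saw '/*')
exit COMMENT mode (now at pos=8)
pos=9: emit ID 'k' (now at pos=10)
pos=11: emit SEMI ';'
pos=13: enter COMMENT mode (saw '/*')
exit COMMENT mode (now at pos=28)
pos=29: enter STRING mode
pos=29: emit STR "a" (now at pos=32)
pos=32: emit NUM '99' (now at pos=34)
pos=34: emit STAR '*'
pos=35: emit ID 'z' (now at pos=36)
pos=37: emit RPAREN ')'
pos=38: emit RPAREN ')'
pos=40: enter STRING mode
pos=40: emit STR "ok" (now at pos=44)
DONE. 9 tokens: [ID, SEMI, STR, NUM, STAR, ID, RPAREN, RPAREN, STR]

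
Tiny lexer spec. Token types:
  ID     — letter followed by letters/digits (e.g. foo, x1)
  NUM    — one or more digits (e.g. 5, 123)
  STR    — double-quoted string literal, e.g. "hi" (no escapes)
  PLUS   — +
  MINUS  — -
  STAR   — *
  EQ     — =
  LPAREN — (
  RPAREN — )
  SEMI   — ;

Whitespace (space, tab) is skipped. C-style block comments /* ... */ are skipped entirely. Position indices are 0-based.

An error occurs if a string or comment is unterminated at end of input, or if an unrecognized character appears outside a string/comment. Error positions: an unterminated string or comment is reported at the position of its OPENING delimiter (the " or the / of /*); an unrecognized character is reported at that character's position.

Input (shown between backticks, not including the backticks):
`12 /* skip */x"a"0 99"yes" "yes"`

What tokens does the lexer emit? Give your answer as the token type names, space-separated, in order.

Answer: NUM ID STR NUM NUM STR STR

Derivation:
pos=0: emit NUM '12' (now at pos=2)
pos=3: enter COMMENT mode (saw '/*')
exit COMMENT mode (now at pos=13)
pos=13: emit ID 'x' (now at pos=14)
pos=14: enter STRING mode
pos=14: emit STR "a" (now at pos=17)
pos=17: emit NUM '0' (now at pos=18)
pos=19: emit NUM '99' (now at pos=21)
pos=21: enter STRING mode
pos=21: emit STR "yes" (now at pos=26)
pos=27: enter STRING mode
pos=27: emit STR "yes" (now at pos=32)
DONE. 7 tokens: [NUM, ID, STR, NUM, NUM, STR, STR]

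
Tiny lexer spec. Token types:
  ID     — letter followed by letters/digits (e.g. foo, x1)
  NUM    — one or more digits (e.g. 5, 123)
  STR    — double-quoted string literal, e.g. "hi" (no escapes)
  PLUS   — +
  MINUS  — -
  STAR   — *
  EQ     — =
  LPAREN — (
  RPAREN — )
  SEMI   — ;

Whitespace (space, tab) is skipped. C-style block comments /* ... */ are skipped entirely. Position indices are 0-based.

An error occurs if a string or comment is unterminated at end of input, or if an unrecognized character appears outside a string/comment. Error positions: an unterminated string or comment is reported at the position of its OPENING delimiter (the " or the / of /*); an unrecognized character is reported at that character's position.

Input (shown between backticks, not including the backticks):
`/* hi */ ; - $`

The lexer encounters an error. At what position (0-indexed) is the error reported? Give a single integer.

pos=0: enter COMMENT mode (saw '/*')
exit COMMENT mode (now at pos=8)
pos=9: emit SEMI ';'
pos=11: emit MINUS '-'
pos=13: ERROR — unrecognized char '$'

Answer: 13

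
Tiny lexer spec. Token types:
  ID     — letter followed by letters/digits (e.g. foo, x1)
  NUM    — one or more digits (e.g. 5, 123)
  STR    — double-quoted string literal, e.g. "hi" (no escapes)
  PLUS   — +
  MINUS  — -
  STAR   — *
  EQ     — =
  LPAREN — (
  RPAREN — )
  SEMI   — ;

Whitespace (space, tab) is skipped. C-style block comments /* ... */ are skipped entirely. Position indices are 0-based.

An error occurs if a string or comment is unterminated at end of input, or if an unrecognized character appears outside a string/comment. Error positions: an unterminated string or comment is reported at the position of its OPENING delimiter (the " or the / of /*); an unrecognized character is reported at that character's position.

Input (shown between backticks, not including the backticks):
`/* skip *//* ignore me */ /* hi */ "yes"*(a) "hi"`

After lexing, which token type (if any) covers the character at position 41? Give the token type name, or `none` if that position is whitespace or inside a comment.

Answer: LPAREN

Derivation:
pos=0: enter COMMENT mode (saw '/*')
exit COMMENT mode (now at pos=10)
pos=10: enter COMMENT mode (saw '/*')
exit COMMENT mode (now at pos=25)
pos=26: enter COMMENT mode (saw '/*')
exit COMMENT mode (now at pos=34)
pos=35: enter STRING mode
pos=35: emit STR "yes" (now at pos=40)
pos=40: emit STAR '*'
pos=41: emit LPAREN '('
pos=42: emit ID 'a' (now at pos=43)
pos=43: emit RPAREN ')'
pos=45: enter STRING mode
pos=45: emit STR "hi" (now at pos=49)
DONE. 6 tokens: [STR, STAR, LPAREN, ID, RPAREN, STR]
Position 41: char is '(' -> LPAREN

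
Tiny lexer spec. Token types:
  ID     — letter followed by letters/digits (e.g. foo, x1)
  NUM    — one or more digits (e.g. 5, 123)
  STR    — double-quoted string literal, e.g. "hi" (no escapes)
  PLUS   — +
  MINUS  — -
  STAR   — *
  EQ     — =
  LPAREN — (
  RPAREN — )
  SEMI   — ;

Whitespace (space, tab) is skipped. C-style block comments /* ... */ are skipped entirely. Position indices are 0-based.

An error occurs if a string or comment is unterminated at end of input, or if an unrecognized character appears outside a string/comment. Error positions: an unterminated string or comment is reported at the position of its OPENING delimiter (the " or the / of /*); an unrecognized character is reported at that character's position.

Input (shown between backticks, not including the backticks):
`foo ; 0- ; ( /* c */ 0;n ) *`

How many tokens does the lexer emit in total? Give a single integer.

pos=0: emit ID 'foo' (now at pos=3)
pos=4: emit SEMI ';'
pos=6: emit NUM '0' (now at pos=7)
pos=7: emit MINUS '-'
pos=9: emit SEMI ';'
pos=11: emit LPAREN '('
pos=13: enter COMMENT mode (saw '/*')
exit COMMENT mode (now at pos=20)
pos=21: emit NUM '0' (now at pos=22)
pos=22: emit SEMI ';'
pos=23: emit ID 'n' (now at pos=24)
pos=25: emit RPAREN ')'
pos=27: emit STAR '*'
DONE. 11 tokens: [ID, SEMI, NUM, MINUS, SEMI, LPAREN, NUM, SEMI, ID, RPAREN, STAR]

Answer: 11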